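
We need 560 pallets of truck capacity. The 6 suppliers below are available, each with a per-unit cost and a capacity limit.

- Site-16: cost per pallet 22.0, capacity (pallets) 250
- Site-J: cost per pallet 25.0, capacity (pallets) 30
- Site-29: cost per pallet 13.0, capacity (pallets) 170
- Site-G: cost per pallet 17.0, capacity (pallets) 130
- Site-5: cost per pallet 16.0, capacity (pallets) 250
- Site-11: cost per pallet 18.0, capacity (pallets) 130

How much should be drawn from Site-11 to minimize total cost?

Cheapest first:
Site-29 (13.0): use full 170 — 390 pallets to go.
Take 250 from Site-5 at 16.0 — need 140 more.
Site-G (17.0): use full 130 — 10 pallets to go.
Site-11 (18.0): take the remaining 10 — done.
Site-16, Site-J: unused.

10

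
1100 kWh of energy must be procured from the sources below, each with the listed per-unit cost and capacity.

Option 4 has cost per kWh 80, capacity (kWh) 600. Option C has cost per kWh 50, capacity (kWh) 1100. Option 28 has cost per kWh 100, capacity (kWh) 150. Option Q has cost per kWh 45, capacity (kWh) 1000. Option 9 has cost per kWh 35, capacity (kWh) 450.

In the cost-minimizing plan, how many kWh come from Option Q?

650

Use sources in increasing cost order.
Take 450 from Option 9 at 35 — need 650 more.
Take 650 from Option Q at 45 to finish.
Option C, Option 4, Option 28: unused.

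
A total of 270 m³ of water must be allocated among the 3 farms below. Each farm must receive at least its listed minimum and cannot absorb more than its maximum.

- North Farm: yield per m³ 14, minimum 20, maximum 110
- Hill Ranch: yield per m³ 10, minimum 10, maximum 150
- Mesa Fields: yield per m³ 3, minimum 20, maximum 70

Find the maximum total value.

Meeting every minimum uses 20+10+20 = 50 m³, leaving 220.
Rank by yield per m³: North Farm 14 > Hill Ranch 10 > Mesa Fields 3.
North Farm: +90 to 110 (cap) ; 130 left.
Hill Ranch has room for 140 more but only 130 remain, so it gets 140.
Total = 14×110 + 10×140 + 3×20 = 3000.

3000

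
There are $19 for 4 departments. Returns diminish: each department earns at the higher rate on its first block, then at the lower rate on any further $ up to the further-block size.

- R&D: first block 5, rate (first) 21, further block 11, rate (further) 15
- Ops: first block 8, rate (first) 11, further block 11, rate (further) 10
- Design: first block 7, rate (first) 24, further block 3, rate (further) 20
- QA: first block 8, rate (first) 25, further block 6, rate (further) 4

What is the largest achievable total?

452

Treat each block as its own option and order by rate: QA/first 25 > Design/first 24 > R&D/first 21 > Design/second 20 > R&D/second 15 > Ops/first 11 > Ops/second 10 > QA/second 4.
Fill QA first block (8 at 25) → 11 left.
Design/first (24): +7 → 4 left.
R&D/first: +4 of 5 at 21; pool empty.
Total = 25×8 + 24×7 + 21×4 = 452.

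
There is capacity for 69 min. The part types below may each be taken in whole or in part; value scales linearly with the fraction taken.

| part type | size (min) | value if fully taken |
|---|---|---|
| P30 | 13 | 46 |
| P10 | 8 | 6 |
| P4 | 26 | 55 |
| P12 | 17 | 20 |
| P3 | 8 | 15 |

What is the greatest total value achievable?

Best value per unit of size first: P30 46/13≈3.54, P4 55/26≈2.12, P3 15/8≈1.88, P12 20/17≈1.18, P10 6/8≈0.75.
All 13 min of P30 fit (value 46) ; 56 remain.
All 26 min of P4 fit (value 55) ; 30 remain.
All 8 min of P3 fit (value 15) ; 22 remain.
Take all of P12 (17 min, value 20) ; 5 min left.
Fill the last 5 min with part of P10: 5/8 of it earns 3.75.
Total value = 139.75.

139.75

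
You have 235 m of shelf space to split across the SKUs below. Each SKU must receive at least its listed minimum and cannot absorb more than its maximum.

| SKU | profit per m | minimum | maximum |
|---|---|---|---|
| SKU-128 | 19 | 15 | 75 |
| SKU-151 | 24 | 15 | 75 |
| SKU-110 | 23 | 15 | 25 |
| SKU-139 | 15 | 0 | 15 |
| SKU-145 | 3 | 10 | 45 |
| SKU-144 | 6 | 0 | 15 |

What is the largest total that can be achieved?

4205

Meeting every minimum uses 15+15+15+0+10+0 = 55 m, leaving 180.
Order the SKUs by profit per m: SKU-151 24 > SKU-110 23 > SKU-128 19 > SKU-139 15 > SKU-144 6 > SKU-145 3.
Give SKU-151 60 more to hit its cap of 75 ; 120 left.
Give SKU-110 10 more to hit its cap of 25 ; 110 left.
Give SKU-128 60 more to hit its cap of 75 ; 50 left.
Give SKU-139 15 more to hit its cap of 15 ; 35 left.
SKU-144: +15 to 15 (cap) ; 20 left.
SKU-145 has room for 35 more but only 20 remain, so it gets 30.
Total = 19×75 + 24×75 + 23×25 + 15×15 + 3×30 + 6×15 = 4205.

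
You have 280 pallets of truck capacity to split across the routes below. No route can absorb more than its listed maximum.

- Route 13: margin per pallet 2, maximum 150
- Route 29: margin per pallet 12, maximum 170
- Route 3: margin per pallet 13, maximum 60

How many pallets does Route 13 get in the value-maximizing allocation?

50

Highest margin per pallet first: Route 3 13 > Route 29 12 > Route 13 2.
Give Route 3 60 to hit its cap of 60 ; 220 left.
Route 29 takes 170 to reach its cap of 170 ; 50 left.
Only 50 left; Route 13 takes them to reach 50.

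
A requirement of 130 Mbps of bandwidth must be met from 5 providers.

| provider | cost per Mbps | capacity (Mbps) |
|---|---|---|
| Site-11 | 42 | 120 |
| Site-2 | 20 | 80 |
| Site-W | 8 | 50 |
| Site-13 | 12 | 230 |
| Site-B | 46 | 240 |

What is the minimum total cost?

Use providers in increasing cost order.
Take 50 from Site-W at 8 — need 80 more.
Site-13 at 12: take 80 of its 230 — requirement met.
Site-2, Site-11, Site-B: unused.
Cost = 50×8 + 80×12 = 1360.

1360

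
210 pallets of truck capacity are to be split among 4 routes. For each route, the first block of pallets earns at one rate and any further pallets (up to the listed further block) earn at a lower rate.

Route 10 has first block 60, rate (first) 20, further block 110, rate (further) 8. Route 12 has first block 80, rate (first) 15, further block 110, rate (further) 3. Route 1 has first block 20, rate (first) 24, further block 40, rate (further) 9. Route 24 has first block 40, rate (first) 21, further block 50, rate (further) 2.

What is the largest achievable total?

Rank every tier by rate: Route 1/T1 24 > Route 24/T1 21 > Route 10/T1 20 > Route 12/T1 15 > Route 1/T2 9 > Route 10/T2 8 > Route 12/T2 3 > Route 24/T2 2.
Route 1 T1 at 24: fill all 20 — 190 left.
Route 24 T1 at 21: fill all 40 — 150 left.
Route 10 T1 at 20: fill all 60 — 90 left.
Fill Route 12 T1 block (80 at 15) — 10 left.
Route 1/T2: +10 of 40 at 9; pool empty.
Total = 24×20 + 21×40 + 20×60 + 15×80 + 9×10 = 3810.

3810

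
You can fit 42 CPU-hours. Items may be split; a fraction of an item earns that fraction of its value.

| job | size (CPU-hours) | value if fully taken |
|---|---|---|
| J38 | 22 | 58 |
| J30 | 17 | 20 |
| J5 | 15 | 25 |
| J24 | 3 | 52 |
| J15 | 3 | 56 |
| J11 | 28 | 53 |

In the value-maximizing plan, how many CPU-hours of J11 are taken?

14

Sort by value density: J15 56/3≈18.7, J24 52/3≈17.3, J38 58/22≈2.64, J11 53/28≈1.89, J5 25/15≈1.67, J30 20/17≈1.18.
All 3 CPU-hours of J15 fit (value 56) ; 39 remain.
Take all of J24 (3 CPU-hours, value 52) ; 36 CPU-hours left.
Take all of J38 (22 CPU-hours, value 58) ; 14 CPU-hours left.
14 CPU-hours left: a 14/28 share of J11 gives 53×14/28 = 26.5.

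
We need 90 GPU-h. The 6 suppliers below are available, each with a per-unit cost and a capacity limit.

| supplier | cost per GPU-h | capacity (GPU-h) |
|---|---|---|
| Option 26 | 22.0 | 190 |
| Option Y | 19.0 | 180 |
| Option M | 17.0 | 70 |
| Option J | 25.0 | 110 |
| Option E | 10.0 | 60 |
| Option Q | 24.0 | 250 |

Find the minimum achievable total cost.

1110

Use suppliers in increasing cost order.
Take 60 from Option E at 10.0 → need 30 more.
Option M at 17.0: take 30 of its 70 → requirement met.
Option Y, Option 26, Option Q, Option J: unused.
Cost = 60×10.0 + 30×17.0 = 1110.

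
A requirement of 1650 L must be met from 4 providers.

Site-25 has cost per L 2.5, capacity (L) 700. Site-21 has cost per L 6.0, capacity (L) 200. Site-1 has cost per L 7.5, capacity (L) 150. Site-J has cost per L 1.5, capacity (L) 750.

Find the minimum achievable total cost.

Fill from the cheapest provider first.
Site-J (1.5): use full 750 → 900 L to go.
Site-25 at 2.5: take all 700 L → 200 still needed.
Site-21 at 6.0: take all 200 L → 0 still needed.
Site-1: unused.
Cost = 750×1.5 + 700×2.5 + 200×6.0 = 4075.

4075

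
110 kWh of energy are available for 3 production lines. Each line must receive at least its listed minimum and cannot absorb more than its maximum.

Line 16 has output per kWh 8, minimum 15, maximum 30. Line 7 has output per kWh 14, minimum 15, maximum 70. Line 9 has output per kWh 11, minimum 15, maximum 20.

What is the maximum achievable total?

Meeting every minimum uses 15+15+15 = 45 kWh, leaving 65.
Highest output per kWh first: Line 7 14 > Line 9 11 > Line 16 8.
Line 7: +55 to 70 (cap) ; 10 left.
Line 9: +5 to 20 (cap) ; 5 left.
Line 16 has room for 15 more but only 5 remain, so it gets 20.
Total = 8×20 + 14×70 + 11×20 = 1360.

1360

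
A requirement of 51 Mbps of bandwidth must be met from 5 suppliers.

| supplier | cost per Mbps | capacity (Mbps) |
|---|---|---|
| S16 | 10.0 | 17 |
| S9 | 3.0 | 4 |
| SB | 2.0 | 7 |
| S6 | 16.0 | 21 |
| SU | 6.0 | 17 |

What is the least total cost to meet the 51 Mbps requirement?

Cheapest first:
Take 7 from SB at 2.0 ; need 44 more.
S9 (3.0): use full 4 ; 40 Mbps to go.
SU (6.0): use full 17 ; 23 Mbps to go.
S16 at 10.0: take all 17 Mbps ; 6 still needed.
Take 6 from S6 at 16.0 to finish.
Cost = 7×2.0 + 4×3.0 + 17×6.0 + 17×10.0 + 6×16.0 = 394.

394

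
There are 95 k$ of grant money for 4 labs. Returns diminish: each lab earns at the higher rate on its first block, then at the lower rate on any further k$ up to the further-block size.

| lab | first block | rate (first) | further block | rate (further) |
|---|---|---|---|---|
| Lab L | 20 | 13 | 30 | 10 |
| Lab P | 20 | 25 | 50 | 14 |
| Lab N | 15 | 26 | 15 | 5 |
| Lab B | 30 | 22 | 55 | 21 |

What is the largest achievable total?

2180

Order all 8 blocks by rate: Lab N/first 26 > Lab P/first 25 > Lab B/first 22 > Lab B/second 21 > Lab P/second 14 > Lab L/first 13 > Lab L/second 10 > Lab N/second 5.
Lab N/first (26): +15 — 80 left.
Lab P/first (25): +20 — 60 left.
Lab B first at 22: fill all 30 — 30 left.
Lab B second at 21: only 30 left, fill 30.
Total = 26×15 + 25×20 + 22×30 + 21×30 = 2180.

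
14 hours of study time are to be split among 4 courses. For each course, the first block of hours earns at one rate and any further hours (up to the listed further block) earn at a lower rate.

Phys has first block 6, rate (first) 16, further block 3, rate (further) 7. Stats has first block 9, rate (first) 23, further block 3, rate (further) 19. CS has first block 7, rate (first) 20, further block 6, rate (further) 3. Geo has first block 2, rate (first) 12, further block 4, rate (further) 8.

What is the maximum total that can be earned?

Treat each block as its own option and order by rate: Stats/first 23 > CS/first 20 > Stats/second 19 > Phys/first 16 > Geo/first 12 > Geo/second 8 > Phys/second 7 > CS/second 3.
Stats first at 23: fill all 9 — 5 left.
CS/first: +5 of 7 at 20; pool empty.
Total = 23×9 + 20×5 = 307.

307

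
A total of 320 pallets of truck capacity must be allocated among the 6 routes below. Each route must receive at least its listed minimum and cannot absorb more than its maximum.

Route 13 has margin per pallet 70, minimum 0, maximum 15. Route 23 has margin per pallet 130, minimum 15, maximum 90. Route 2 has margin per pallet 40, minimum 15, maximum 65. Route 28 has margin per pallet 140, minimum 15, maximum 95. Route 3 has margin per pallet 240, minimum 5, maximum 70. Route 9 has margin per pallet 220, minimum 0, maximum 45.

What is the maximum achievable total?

52650

Meeting every minimum uses 0+15+15+15+5+0 = 50 pallets, leaving 270.
Order the routes by margin per pallet: Route 3 240 > Route 9 220 > Route 28 140 > Route 23 130 > Route 13 70 > Route 2 40.
Route 3 takes 65 more to reach its cap of 70 ; 205 left.
Give Route 9 45 more to hit its cap of 45 ; 160 left.
Give Route 28 80 more to hit its cap of 95 ; 80 left.
Route 23 takes 75 more to reach its cap of 90 ; 5 left.
Only 5 left; Route 13 takes them to reach 5.
Total = 70×5 + 130×90 + 40×15 + 140×95 + 240×70 + 220×45 = 52650.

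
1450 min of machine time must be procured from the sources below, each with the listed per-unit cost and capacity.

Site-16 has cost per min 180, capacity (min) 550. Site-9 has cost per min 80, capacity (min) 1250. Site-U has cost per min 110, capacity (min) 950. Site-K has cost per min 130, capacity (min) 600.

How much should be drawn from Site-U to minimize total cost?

200

Use sources in increasing cost order.
Site-9 at 80: take all 1250 min → 200 still needed.
Site-U at 110: take 200 of its 950 → requirement met.
Site-K, Site-16: unused.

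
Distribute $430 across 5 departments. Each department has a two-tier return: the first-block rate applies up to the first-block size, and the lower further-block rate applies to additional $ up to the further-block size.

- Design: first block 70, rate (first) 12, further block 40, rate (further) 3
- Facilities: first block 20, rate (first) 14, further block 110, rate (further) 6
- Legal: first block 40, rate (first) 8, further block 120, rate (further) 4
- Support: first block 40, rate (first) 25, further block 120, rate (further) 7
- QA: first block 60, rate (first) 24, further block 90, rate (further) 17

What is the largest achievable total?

Rank every tier by rate: Support/T1 25 > QA/T1 24 > QA/T2 17 > Facilities/T1 14 > Design/T1 12 > Legal/T1 8 > Support/T2 7 > Facilities/T2 6 > Legal/T2 4 > Design/T2 3.
Support/T1 (25): +40 — 390 left.
Fill QA T1 block (60 at 24) — 330 left.
Fill QA T2 block (90 at 17) — 240 left.
Fill Facilities T1 block (20 at 14) — 220 left.
Design/T1 (12): +70 — 150 left.
Legal/T1 (8): +40 — 110 left.
Support T2 at 7: only 110 left, fill 110.
Total = 25×40 + 24×60 + 17×90 + 14×20 + 12×70 + 8×40 + 7×110 = 6180.

6180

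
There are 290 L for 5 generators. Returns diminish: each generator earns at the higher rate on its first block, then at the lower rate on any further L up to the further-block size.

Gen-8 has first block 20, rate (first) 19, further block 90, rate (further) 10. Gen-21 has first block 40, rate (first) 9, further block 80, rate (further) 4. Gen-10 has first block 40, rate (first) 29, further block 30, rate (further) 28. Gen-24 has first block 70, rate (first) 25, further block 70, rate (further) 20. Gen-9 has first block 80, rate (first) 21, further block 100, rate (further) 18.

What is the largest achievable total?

Rank every tier by rate: Gen-10/tier1 29 > Gen-10/tier2 28 > Gen-24/tier1 25 > Gen-9/tier1 21 > Gen-24/tier2 20 > Gen-8/tier1 19 > Gen-9/tier2 18 > Gen-8/tier2 10 > Gen-21/tier1 9 > Gen-21/tier2 4.
Fill Gen-10 tier1 block (40 at 29) → 250 left.
Fill Gen-10 tier2 block (30 at 28) → 220 left.
Fill Gen-24 tier1 block (70 at 25) → 150 left.
Gen-9/tier1 (21): +80 → 70 left.
Gen-24 tier2 at 20: fill all 70 → 0 left.
Total = 29×40 + 28×30 + 25×70 + 21×80 + 20×70 = 6830.

6830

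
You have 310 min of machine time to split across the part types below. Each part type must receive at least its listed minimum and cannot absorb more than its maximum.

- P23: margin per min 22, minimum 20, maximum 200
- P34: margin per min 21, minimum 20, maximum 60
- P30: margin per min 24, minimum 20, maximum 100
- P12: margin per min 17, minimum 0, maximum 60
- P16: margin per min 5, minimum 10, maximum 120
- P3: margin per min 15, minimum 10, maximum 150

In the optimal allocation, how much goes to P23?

Meeting every minimum uses 20+20+20+0+10+10 = 80 min, leaving 230.
Rank by margin per min: P30 24 > P23 22 > P34 21 > P12 17 > P3 15 > P16 5.
P30: +80 to 100 (cap) ; 150 left.
P23: +150 (room for 180) → 170. Pool exhausted.

170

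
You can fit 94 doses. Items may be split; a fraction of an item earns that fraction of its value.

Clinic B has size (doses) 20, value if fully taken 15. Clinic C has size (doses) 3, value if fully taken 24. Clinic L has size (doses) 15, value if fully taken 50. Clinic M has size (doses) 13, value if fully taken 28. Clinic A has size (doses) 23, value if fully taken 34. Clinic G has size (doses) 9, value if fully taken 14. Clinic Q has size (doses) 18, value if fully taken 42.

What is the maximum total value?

201.75

Best value per unit of size first: Clinic C 24/3≈8, Clinic L 50/15≈3.33, Clinic Q 42/18≈2.33, Clinic M 28/13≈2.15, Clinic G 14/9≈1.56, Clinic A 34/23≈1.48, Clinic B 15/20≈0.75.
All 3 doses of Clinic C fit (value 24) ; 91 remain.
Take all of Clinic L (15 doses, value 50) ; 76 doses left.
Clinic Q: take in full, 18 doses for value 42 ; 58 left.
All 13 doses of Clinic M fit (value 28) ; 45 remain.
Take all of Clinic G (9 doses, value 14) ; 36 doses left.
Take all of Clinic A (23 doses, value 34) ; 13 doses left.
Only 13 doses remain; take 13/20 of Clinic B for value 15×13/20 = 9.75.
Total value = 201.75.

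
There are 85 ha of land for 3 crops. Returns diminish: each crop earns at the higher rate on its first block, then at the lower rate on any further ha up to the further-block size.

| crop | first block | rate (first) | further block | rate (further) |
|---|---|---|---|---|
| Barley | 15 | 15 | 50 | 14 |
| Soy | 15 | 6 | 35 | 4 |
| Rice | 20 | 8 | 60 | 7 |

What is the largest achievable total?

1085

Treat each block as its own option and order by rate: Barley/T1 15 > Barley/T2 14 > Rice/T1 8 > Rice/T2 7 > Soy/T1 6 > Soy/T2 4.
Fill Barley T1 block (15 at 15) — 70 left.
Barley/T2 (14): +50 — 20 left.
Rice T1 at 8: fill all 20 — 0 left.
Total = 15×15 + 14×50 + 8×20 = 1085.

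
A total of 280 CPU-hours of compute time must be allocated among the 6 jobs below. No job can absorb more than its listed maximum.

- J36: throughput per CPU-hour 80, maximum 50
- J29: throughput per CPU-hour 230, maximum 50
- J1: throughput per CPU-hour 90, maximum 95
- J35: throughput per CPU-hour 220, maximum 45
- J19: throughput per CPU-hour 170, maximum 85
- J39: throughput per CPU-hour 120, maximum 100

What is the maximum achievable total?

47850

Highest throughput per CPU-hour first: J29 230 > J35 220 > J19 170 > J39 120 > J1 90 > J36 80.
J29 takes 50 to reach its cap of 50 — 230 left.
J35 takes 45 to reach its cap of 45 — 185 left.
Give J19 85 to hit its cap of 85 — 100 left.
J39: +100 to 100 (cap) — 0 left.
Total = 230×50 + 220×45 + 170×85 + 120×100 = 47850.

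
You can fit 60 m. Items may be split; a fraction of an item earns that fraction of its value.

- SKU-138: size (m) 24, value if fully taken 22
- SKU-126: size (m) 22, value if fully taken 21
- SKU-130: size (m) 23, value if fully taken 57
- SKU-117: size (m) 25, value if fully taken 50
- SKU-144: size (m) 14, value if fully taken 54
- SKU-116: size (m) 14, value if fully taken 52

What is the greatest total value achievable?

Rank by value-to-size ratio: SKU-144 54/14≈3.86, SKU-116 52/14≈3.71, SKU-130 57/23≈2.48, SKU-117 50/25≈2, SKU-126 21/22≈0.955, SKU-138 22/24≈0.917.
All 14 m of SKU-144 fit (value 54) ; 46 remain.
All 14 m of SKU-116 fit (value 52) ; 32 remain.
Take all of SKU-130 (23 m, value 57) ; 9 m left.
Only 9 m remain; take 9/25 of SKU-117 for value 50×9/25 = 18.
Total value = 181.

181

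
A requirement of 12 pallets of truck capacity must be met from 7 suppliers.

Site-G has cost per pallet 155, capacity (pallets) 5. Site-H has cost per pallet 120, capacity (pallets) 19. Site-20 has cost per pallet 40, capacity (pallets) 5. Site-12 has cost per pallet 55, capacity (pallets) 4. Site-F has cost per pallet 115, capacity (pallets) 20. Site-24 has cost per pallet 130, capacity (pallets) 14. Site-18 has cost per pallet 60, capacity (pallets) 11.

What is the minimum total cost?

Fill from the cheapest supplier first.
Take 5 from Site-20 at 40 ; need 7 more.
Site-12 (55): use full 4 ; 3 pallets to go.
Take 3 from Site-18 at 60 to finish.
Site-F, Site-H, Site-24, Site-G: unused.
Cost = 5×40 + 4×55 + 3×60 = 600.

600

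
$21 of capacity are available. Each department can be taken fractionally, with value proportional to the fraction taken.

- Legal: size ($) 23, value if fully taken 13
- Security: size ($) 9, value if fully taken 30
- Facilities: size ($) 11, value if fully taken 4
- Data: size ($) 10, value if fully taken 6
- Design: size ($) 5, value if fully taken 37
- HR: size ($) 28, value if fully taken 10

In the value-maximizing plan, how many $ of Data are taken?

Rank by value-to-size ratio: Design 37/5≈7.4, Security 30/9≈3.33, Data 6/10≈0.6, Legal 13/23≈0.565, Facilities 4/11≈0.364, HR 10/28≈0.357.
All 5 $ of Design fit (value 37) — 16 remain.
Security: take in full, 9 $ for value 30 — 7 left.
7 $ left: a 7/10 share of Data gives 6×7/10 = 4.2.

7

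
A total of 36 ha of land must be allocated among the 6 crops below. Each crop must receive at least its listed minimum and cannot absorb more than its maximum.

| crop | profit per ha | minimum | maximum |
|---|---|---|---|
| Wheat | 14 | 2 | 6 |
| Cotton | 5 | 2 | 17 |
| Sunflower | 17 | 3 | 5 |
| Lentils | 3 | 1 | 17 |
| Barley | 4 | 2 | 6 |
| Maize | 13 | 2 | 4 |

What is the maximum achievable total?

Meeting every minimum uses 2+2+3+1+2+2 = 12 ha, leaving 24.
Order the crops by profit per ha: Sunflower 17 > Wheat 14 > Maize 13 > Cotton 5 > Barley 4 > Lentils 3.
Give Sunflower 2 more to hit its cap of 5 ; 22 left.
Give Wheat 4 more to hit its cap of 6 ; 18 left.
Give Maize 2 more to hit its cap of 4 ; 16 left.
Cotton: +15 to 17 (cap) ; 1 left.
Only 1 left; Barley takes them to reach 3.
Total = 14×6 + 5×17 + 17×5 + 3×1 + 4×3 + 13×4 = 321.

321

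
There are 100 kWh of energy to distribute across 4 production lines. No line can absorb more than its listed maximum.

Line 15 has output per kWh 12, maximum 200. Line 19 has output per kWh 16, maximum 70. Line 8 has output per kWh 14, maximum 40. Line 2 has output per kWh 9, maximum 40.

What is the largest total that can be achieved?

Order the production lines by output per kWh: Line 19 16 > Line 8 14 > Line 15 12 > Line 2 9.
Line 19 takes 70 to reach its cap of 70 ; 30 left.
Only 30 left; Line 8 takes them to reach 30.
Total = 16×70 + 14×30 = 1540.

1540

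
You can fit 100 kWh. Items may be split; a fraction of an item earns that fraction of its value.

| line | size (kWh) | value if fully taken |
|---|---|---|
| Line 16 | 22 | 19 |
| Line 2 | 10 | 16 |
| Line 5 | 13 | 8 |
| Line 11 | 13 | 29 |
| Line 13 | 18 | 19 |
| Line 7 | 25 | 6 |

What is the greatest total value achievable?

Best value per unit of size first: Line 11 29/13≈2.23, Line 2 16/10≈1.6, Line 13 19/18≈1.06, Line 16 19/22≈0.864, Line 5 8/13≈0.615, Line 7 6/25≈0.24.
Take all of Line 11 (13 kWh, value 29) ; 87 kWh left.
Take all of Line 2 (10 kWh, value 16) ; 77 kWh left.
Take all of Line 13 (18 kWh, value 19) ; 59 kWh left.
Line 16: take in full, 22 kWh for value 19 ; 37 left.
Line 5: take in full, 13 kWh for value 8 ; 24 left.
Fill the last 24 kWh with part of Line 7: 24/25 of it earns 5.76.
Total value = 96.76.

96.76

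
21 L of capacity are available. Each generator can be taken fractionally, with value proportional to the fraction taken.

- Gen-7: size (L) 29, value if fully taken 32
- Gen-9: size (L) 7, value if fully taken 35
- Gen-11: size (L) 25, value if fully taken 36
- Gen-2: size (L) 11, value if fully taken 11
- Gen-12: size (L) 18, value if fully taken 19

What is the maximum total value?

55.16

Rank by value-to-size ratio: Gen-9 35/7≈5, Gen-11 36/25≈1.44, Gen-7 32/29≈1.1, Gen-12 19/18≈1.06, Gen-2 11/11≈1.
Gen-9: take in full, 7 L for value 35 → 14 left.
Fill the last 14 L with part of Gen-11: 14/25 of it earns 20.16.
Total value = 55.16.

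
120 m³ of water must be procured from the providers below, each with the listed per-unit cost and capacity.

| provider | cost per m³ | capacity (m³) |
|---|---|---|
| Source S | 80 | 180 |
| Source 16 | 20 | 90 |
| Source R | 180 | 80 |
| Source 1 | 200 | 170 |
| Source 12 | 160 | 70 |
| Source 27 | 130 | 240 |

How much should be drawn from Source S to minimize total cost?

Cheapest first:
Source 16 at 20: take all 90 m³ ; 30 still needed.
Take 30 from Source S at 80 to finish.
Source 27, Source 12, Source R, Source 1: unused.

30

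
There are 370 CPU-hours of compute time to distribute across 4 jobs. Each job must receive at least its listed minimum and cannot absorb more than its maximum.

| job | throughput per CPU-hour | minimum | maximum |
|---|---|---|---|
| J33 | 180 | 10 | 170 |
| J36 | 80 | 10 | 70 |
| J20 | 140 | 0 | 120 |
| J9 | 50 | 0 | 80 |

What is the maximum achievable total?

Meeting every minimum uses 10+10+0+0 = 20 CPU-hours, leaving 350.
Highest throughput per CPU-hour first: J33 180 > J20 140 > J36 80 > J9 50.
J33: +160 to 170 (cap) — 190 left.
J20 takes 120 more to reach its cap of 120 — 70 left.
J36: +60 to 70 (cap) — 10 left.
J9: +10 (room for 80) → 10. Pool exhausted.
Total = 180×170 + 80×70 + 140×120 + 50×10 = 53500.

53500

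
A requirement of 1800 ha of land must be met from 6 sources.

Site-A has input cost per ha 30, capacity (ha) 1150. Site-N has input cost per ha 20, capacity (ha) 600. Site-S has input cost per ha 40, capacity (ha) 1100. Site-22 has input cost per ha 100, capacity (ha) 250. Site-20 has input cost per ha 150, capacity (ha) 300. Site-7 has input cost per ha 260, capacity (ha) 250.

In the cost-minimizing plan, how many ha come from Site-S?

Cheapest first:
Site-N (20): use full 600 ; 1200 ha to go.
Site-A (30): use full 1150 ; 50 ha to go.
Site-S (40): take the remaining 50 ; done.
Site-22, Site-20, Site-7: unused.

50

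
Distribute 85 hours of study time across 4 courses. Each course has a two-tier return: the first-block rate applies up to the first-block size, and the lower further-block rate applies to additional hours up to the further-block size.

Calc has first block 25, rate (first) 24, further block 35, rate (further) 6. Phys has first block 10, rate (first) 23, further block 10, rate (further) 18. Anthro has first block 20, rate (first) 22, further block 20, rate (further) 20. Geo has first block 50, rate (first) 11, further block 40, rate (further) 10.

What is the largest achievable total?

1850

Treat each block as its own option and order by rate: Calc/first 24 > Phys/first 23 > Anthro/first 22 > Anthro/second 20 > Phys/second 18 > Geo/first 11 > Geo/second 10 > Calc/second 6.
Calc first at 24: fill all 25 — 60 left.
Phys first at 23: fill all 10 — 50 left.
Anthro first at 22: fill all 20 — 30 left.
Anthro second at 20: fill all 20 — 10 left.
Fill Phys second block (10 at 18) — 0 left.
Total = 24×25 + 23×10 + 22×20 + 20×20 + 18×10 = 1850.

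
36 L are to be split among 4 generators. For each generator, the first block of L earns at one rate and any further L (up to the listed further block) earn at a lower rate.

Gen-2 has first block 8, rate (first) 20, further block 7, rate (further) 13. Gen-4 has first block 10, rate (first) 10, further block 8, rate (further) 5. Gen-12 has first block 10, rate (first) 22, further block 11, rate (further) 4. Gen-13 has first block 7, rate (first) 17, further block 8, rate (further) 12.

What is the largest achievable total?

638

Order all 8 blocks by rate: Gen-12/T1 22 > Gen-2/T1 20 > Gen-13/T1 17 > Gen-2/T2 13 > Gen-13/T2 12 > Gen-4/T1 10 > Gen-4/T2 5 > Gen-12/T2 4.
Gen-12/T1 (22): +10 — 26 left.
Fill Gen-2 T1 block (8 at 20) — 18 left.
Fill Gen-13 T1 block (7 at 17) — 11 left.
Gen-2/T2 (13): +7 — 4 left.
4 remain; put them into Gen-13 T2 at 12.
Total = 22×10 + 20×8 + 17×7 + 13×7 + 12×4 = 638.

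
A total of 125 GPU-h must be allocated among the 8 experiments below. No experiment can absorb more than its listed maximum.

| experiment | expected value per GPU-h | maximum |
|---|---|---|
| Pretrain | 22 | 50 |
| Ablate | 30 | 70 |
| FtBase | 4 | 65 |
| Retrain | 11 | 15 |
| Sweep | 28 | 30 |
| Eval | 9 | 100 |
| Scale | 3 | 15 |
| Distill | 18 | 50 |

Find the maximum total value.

3490

Order the experiments by expected value per GPU-h: Ablate 30 > Sweep 28 > Pretrain 22 > Distill 18 > Retrain 11 > Eval 9 > FtBase 4 > Scale 3.
Ablate: +70 to 70 (cap) — 55 left.
Give Sweep 30 to hit its cap of 30 — 25 left.
Pretrain has room for 50 but only 25 remain, so it gets 25.
Total = 22×25 + 30×70 + 28×30 = 3490.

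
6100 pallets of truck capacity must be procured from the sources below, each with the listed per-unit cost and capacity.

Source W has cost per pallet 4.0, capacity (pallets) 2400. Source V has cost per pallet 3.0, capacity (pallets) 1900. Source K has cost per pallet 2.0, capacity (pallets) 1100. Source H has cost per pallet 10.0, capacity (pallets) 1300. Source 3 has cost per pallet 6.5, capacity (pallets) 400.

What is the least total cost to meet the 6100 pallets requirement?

23100

Cheapest first:
Source K at 2.0: take all 1100 pallets — 5000 still needed.
Source V (3.0): use full 1900 — 3100 pallets to go.
Source W (4.0): use full 2400 — 700 pallets to go.
Source 3 at 6.5: take all 400 pallets — 300 still needed.
Source H (10.0): take the remaining 300 — done.
Cost = 1100×2.0 + 1900×3.0 + 2400×4.0 + 400×6.5 + 300×10.0 = 23100.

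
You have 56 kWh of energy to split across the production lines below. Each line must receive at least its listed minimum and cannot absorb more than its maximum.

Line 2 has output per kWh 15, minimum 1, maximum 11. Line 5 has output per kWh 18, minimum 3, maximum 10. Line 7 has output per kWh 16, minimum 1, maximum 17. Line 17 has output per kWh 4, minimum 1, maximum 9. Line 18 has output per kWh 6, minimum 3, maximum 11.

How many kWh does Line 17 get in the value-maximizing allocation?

7

Meeting every minimum uses 1+3+1+1+3 = 9 kWh, leaving 47.
Rank by output per kWh: Line 5 18 > Line 7 16 > Line 2 15 > Line 18 6 > Line 17 4.
Line 5: +7 to 10 (cap) — 40 left.
Line 7: +16 to 17 (cap) — 24 left.
Give Line 2 10 more to hit its cap of 11 — 14 left.
Line 18: +8 to 11 (cap) — 6 left.
Line 17: +6 (room for 8) → 7. Pool exhausted.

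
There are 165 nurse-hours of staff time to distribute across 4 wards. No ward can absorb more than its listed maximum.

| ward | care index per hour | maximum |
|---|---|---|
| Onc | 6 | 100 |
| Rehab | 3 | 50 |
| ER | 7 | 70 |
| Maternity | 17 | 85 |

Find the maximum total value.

1995

Highest care index per hour first: Maternity 17 > ER 7 > Onc 6 > Rehab 3.
Maternity: +85 to 85 (cap) ; 80 left.
ER takes 70 to reach its cap of 70 ; 10 left.
Onc has room for 100 but only 10 remain, so it gets 10.
Total = 6×10 + 7×70 + 17×85 = 1995.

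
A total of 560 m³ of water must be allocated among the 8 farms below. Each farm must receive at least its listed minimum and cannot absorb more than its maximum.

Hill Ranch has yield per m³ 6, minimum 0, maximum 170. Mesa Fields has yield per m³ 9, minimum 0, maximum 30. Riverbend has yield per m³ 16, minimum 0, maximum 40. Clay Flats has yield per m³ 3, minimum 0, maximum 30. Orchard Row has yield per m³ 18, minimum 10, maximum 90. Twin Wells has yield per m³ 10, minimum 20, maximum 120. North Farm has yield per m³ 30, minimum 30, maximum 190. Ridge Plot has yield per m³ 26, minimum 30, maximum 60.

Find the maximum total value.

11170

Meeting every minimum uses 0+0+0+0+10+20+30+30 = 90 m³, leaving 470.
Highest yield per m³ first: North Farm 30 > Ridge Plot 26 > Orchard Row 18 > Riverbend 16 > Twin Wells 10 > Mesa Fields 9 > Hill Ranch 6 > Clay Flats 3.
North Farm: +160 to 190 (cap) — 310 left.
Give Ridge Plot 30 more to hit its cap of 60 — 280 left.
Orchard Row takes 80 more to reach its cap of 90 — 200 left.
Give Riverbend 40 more to hit its cap of 40 — 160 left.
Give Twin Wells 100 more to hit its cap of 120 — 60 left.
Mesa Fields takes 30 more to reach its cap of 30 — 30 left.
Only 30 left; Hill Ranch takes them to reach 30.
Total = 6×30 + 9×30 + 16×40 + 18×90 + 10×120 + 30×190 + 26×60 = 11170.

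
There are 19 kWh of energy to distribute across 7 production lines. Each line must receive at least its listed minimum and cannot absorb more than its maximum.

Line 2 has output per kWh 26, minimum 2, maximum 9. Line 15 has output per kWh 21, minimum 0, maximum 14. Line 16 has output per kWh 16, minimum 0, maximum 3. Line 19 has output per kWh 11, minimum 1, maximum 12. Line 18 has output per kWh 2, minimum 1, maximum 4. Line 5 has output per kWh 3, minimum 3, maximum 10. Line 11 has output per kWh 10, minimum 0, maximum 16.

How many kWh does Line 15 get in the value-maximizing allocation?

Meeting every minimum uses 2+0+0+1+1+3+0 = 7 kWh, leaving 12.
Order the production lines by output per kWh: Line 2 26 > Line 15 21 > Line 16 16 > Line 19 11 > Line 11 10 > Line 5 3 > Line 18 2.
Line 2: +7 to 9 (cap) — 5 left.
Line 15 has room for 14 more but only 5 remain, so it gets 5.

5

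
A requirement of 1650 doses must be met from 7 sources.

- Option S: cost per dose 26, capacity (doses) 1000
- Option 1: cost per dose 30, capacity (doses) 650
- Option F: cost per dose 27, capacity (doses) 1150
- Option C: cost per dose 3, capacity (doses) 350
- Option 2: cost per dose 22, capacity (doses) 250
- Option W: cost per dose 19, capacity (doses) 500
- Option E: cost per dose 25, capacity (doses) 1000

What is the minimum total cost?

Fill from the cheapest source first.
Option C (3): use full 350 — 1300 doses to go.
Option W at 19: take all 500 doses — 800 still needed.
Option 2 at 22: take all 250 doses — 550 still needed.
Option E at 25: take 550 of its 1000 — requirement met.
Option S, Option F, Option 1: unused.
Cost = 350×3 + 500×19 + 250×22 + 550×25 = 29800.

29800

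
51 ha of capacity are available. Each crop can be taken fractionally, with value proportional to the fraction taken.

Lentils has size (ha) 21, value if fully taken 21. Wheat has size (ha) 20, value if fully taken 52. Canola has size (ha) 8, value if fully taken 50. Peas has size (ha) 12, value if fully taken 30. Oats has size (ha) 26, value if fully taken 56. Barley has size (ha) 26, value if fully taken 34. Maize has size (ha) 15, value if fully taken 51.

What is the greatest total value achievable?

Rank by value-to-size ratio: Canola 50/8≈6.25, Maize 51/15≈3.4, Wheat 52/20≈2.6, Peas 30/12≈2.5, Oats 56/26≈2.15, Barley 34/26≈1.31, Lentils 21/21≈1.
Canola: take in full, 8 ha for value 50 — 43 left.
Maize: take in full, 15 ha for value 51 — 28 left.
All 20 ha of Wheat fit (value 52) — 8 remain.
Fill the last 8 ha with part of Peas: 8/12 of it earns 20.
Total value = 173.

173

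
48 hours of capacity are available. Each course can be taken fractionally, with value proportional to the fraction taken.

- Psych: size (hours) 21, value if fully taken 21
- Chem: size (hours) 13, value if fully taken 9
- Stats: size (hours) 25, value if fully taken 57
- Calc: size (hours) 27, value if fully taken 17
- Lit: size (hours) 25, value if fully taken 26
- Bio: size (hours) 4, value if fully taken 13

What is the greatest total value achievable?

89.76

Best value per unit of size first: Bio 13/4≈3.25, Stats 57/25≈2.28, Lit 26/25≈1.04, Psych 21/21≈1, Chem 9/13≈0.692, Calc 17/27≈0.63.
All 4 hours of Bio fit (value 13) — 44 remain.
Stats: take in full, 25 hours for value 57 — 19 left.
Only 19 hours remain; take 19/25 of Lit for value 26×19/25 = 19.76.
Total value = 89.76.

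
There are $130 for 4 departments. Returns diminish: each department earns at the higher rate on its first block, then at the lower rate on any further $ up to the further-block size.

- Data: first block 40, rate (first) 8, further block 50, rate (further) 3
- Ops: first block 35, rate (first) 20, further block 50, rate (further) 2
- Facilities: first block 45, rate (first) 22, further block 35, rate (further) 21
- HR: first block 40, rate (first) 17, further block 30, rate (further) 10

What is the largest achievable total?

Treat each block as its own option and order by rate: Facilities/T1 22 > Facilities/T2 21 > Ops/T1 20 > HR/T1 17 > HR/T2 10 > Data/T1 8 > Data/T2 3 > Ops/T2 2.
Fill Facilities T1 block (45 at 22) → 85 left.
Fill Facilities T2 block (35 at 21) → 50 left.
Ops/T1 (20): +35 → 15 left.
HR/T1: +15 of 40 at 17; pool empty.
Total = 22×45 + 21×35 + 20×35 + 17×15 = 2680.

2680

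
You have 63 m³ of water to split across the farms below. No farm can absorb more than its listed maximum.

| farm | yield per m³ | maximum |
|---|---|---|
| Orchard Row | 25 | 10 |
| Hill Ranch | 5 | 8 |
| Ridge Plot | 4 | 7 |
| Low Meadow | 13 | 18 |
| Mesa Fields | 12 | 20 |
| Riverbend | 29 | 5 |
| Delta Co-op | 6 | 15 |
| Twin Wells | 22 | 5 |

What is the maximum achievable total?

1009

Rank by yield per m³: Riverbend 29 > Orchard Row 25 > Twin Wells 22 > Low Meadow 13 > Mesa Fields 12 > Delta Co-op 6 > Hill Ranch 5 > Ridge Plot 4.
Riverbend: +5 to 5 (cap) ; 58 left.
Orchard Row: +10 to 10 (cap) ; 48 left.
Twin Wells: +5 to 5 (cap) ; 43 left.
Low Meadow: +18 to 18 (cap) ; 25 left.
Mesa Fields takes 20 to reach its cap of 20 ; 5 left.
Delta Co-op: +5 (room for 15) → 5. Pool exhausted.
Total = 25×10 + 13×18 + 12×20 + 29×5 + 6×5 + 22×5 = 1009.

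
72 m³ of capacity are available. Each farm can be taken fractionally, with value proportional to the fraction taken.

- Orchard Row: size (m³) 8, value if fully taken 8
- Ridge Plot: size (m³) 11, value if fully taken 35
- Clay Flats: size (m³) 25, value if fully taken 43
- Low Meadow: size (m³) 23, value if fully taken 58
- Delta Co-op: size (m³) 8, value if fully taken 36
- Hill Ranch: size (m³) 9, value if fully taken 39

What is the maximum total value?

204.12

Sort by value density: Delta Co-op 36/8≈4.5, Hill Ranch 39/9≈4.33, Ridge Plot 35/11≈3.18, Low Meadow 58/23≈2.52, Clay Flats 43/25≈1.72, Orchard Row 8/8≈1.
Delta Co-op: take in full, 8 m³ for value 36 → 64 left.
All 9 m³ of Hill Ranch fit (value 39) → 55 remain.
Take all of Ridge Plot (11 m³, value 35) → 44 m³ left.
All 23 m³ of Low Meadow fit (value 58) → 21 remain.
Only 21 m³ remain; take 21/25 of Clay Flats for value 43×21/25 = 36.12.
Total value = 204.12.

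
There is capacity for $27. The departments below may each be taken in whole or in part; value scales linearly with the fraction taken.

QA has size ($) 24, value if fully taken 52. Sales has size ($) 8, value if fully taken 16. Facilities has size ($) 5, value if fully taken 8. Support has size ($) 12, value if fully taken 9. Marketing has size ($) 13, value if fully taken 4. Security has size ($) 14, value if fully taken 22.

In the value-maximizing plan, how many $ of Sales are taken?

3

Best value per unit of size first: QA 52/24≈2.17, Sales 16/8≈2, Facilities 8/5≈1.6, Security 22/14≈1.57, Support 9/12≈0.75, Marketing 4/13≈0.308.
QA: take in full, 24 $ for value 52 — 3 left.
Fill the last 3 $ with part of Sales: 3/8 of it earns 6.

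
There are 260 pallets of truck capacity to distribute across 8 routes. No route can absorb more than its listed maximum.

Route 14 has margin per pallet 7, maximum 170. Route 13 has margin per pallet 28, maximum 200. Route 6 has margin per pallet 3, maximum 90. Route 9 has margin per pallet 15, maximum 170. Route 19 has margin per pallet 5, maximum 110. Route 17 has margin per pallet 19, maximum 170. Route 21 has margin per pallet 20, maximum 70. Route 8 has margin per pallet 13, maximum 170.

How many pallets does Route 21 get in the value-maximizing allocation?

Rank by margin per pallet: Route 13 28 > Route 21 20 > Route 17 19 > Route 9 15 > Route 8 13 > Route 14 7 > Route 19 5 > Route 6 3.
Route 13: +200 to 200 (cap) → 60 left.
Route 21: +60 (room for 70) → 60. Pool exhausted.

60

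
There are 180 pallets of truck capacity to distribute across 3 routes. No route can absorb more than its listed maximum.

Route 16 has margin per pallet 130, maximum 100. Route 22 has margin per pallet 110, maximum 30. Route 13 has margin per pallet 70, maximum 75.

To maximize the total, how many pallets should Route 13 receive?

Rank by margin per pallet: Route 16 130 > Route 22 110 > Route 13 70.
Route 16: +100 to 100 (cap) — 80 left.
Route 22: +30 to 30 (cap) — 50 left.
Route 13: +50 (room for 75) → 50. Pool exhausted.

50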